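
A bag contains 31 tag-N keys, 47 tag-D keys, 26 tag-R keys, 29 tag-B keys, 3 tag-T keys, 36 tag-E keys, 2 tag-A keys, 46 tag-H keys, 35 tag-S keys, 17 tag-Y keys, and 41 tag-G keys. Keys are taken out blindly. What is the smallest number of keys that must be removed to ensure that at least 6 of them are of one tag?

51

Put each drawn key into a box by tag. The largest draw with every box below 6 takes min(count, 5) from each tag; tags with fewer than 5 contribute all they have.
Σ min(cᵢ, 5) = 5 + 5 + 5 + 5 + 3 + 5 + 2 + 5 + 5 + 5 + 5 = 50.
Draw number 50 + 1 = 51 must push one box to 6.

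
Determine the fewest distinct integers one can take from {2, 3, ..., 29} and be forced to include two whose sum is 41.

20

Two chosen integers sum to 41 exactly when both halves of some pair {x, 41−x} with 12 ≤ x ≤ 41−x ≤ 29 are chosen — 9 such pairs.
The remaining 10 elements (those with no distinct partner in range) can never complete a 41-sum, so the worst case takes all of them and one from each pair: 10 + 9 = 19.
By pigeonhole, the 20th integer has to be the second member of some pair, so 19 + 1 = 20.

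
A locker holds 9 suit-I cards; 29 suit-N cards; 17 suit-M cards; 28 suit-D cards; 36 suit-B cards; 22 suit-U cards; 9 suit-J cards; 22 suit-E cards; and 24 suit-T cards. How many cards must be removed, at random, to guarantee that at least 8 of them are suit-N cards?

175

In the worst case for collecting suit-N cards, every non-suit-N card comes out first.
There are 9 + 17 + 28 + 36 + 22 + 9 + 22 + 24 = 167 non-suit-N cards altogether.
After those, each further card must be suit-N, so 167 + 8 = 175 draws guarantee 8 suit-N cards.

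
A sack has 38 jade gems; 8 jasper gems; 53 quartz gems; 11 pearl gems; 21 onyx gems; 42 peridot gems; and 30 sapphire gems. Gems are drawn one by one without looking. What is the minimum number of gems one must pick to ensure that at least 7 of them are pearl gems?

In the worst case for collecting pearl gems, every non-pearl gem comes out first.
There are 38 + 8 + 53 + 21 + 42 + 30 = 192 non-pearl gems altogether.
After those, each further gem must be pearl, so 192 + 7 = 199 draws guarantee 7 pearl gems.

199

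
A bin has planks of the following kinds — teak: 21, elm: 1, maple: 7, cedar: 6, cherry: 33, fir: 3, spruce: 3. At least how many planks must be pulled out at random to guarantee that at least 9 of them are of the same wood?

37

An adversary could hand out at most 8 planks per wood (5 woods run out sooner): 8 + 1 + 7 + 6 + 8 + 3 + 3 = 36 planks and still no wood has 9.
Pigeonhole: one more plank lands in a wood already at 8, so 37 draws are enough and 36 are not.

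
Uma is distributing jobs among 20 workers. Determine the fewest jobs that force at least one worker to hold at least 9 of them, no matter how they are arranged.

With 160 jobs one could put exactly 8 in each of the 20 workers, and no worker would reach 9.
Pigeonhole: one more job must land in a worker that already has 8, giving it 9.
So 20 × 8 + 1 = 161 jobs are required.

161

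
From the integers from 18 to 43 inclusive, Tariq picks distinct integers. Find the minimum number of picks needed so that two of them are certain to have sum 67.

17

Two chosen integers sum to 67 exactly when both halves of some pair {x, 67−x} with 24 ≤ x ≤ 67−x ≤ 43 are chosen — 10 such pairs.
The remaining 6 elements (those with no distinct partner in range) can never complete a 67-sum, so the worst case takes all of them and one from each pair: 6 + 10 = 16.
The 17th integer has to be the second member of some pair, so 16 + 1 = 17.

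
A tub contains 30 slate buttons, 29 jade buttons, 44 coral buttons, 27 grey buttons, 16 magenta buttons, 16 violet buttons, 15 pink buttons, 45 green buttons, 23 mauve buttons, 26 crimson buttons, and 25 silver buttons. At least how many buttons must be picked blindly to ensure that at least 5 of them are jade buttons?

272

In the worst case for collecting jade buttons, every non-jade button comes out first.
There are 30 + 44 + 27 + 16 + 16 + 15 + 45 + 23 + 26 + 25 = 267 non-jade buttons altogether.
After those, each further button must be jade, so 267 + 5 = 272 draws guarantee 5 jade buttons.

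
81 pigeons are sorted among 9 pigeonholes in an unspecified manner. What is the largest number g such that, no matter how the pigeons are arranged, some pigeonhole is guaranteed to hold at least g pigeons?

By pigeonhole, the 9 pigeonholes are the holes and the 81 pigeons are the pigeons.
If every pigeonhole held at most 8 pigeons, the total would be at most 9 × 8 = 72, which is less than 81.
So some pigeonhole holds at least ⌈81/9⌉ = 9 pigeons.

9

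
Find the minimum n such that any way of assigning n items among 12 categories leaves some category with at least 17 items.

With 192 items one could put exactly 16 in each of the 12 categories, and no category would reach 17.
One more item must land in a category that already has 16, giving it 17.
So 12 × 16 + 1 = 193 items are required.

193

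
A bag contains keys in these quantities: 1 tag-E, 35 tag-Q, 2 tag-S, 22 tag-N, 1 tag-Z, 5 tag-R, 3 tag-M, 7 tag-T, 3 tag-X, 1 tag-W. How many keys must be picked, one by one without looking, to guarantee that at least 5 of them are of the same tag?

28

An adversary could hand out at most 4 keys per tag (6 tags run out sooner): 1 + 4 + 2 + 4 + 1 + 4 + 3 + 4 + 3 + 1 = 27 keys and still no tag has 5.
By pigeonhole, one more key lands in a tag already at 4, so 28 draws are enough and 27 are not.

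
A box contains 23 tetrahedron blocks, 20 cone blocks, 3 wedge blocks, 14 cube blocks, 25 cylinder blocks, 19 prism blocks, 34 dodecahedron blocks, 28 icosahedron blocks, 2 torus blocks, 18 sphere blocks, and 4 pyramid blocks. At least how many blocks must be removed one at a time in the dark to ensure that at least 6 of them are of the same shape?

50

Put each drawn block into a box by shape. The largest draw with every box below 6 takes min(count, 5) from each shape; shapes with fewer than 5 contribute all they have.
Σ min(cᵢ, 5) = 5 + 5 + 3 + 5 + 5 + 5 + 5 + 5 + 2 + 5 + 4 = 49.
Draw number 49 + 1 = 50 must push one box to 6.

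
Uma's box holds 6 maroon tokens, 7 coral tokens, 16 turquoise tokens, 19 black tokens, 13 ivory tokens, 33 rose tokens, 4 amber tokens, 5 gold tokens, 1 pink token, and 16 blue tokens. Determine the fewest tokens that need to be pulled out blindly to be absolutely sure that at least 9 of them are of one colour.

64

By the pigeonhole principle, the 10 colours are the holes; the tokens drawn are the pigeons.
To avoid 9 of any one colour, the worst case takes at most 8 of each colour, or every token of a colour that has fewer than 8.
That gives 6 + 7 + 8 + 8 + 8 + 8 + 4 + 5 + 1 + 8 = 63 tokens with no colour reaching 9.
The next token forces some colour to 9, so 63 + 1 = 64.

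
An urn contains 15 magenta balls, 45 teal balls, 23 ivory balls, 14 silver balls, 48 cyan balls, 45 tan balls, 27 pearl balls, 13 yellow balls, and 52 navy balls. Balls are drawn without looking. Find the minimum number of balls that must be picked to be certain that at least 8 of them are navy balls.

In the worst case for collecting navy balls, every non-navy ball comes out first.
There are 15 + 45 + 23 + 14 + 48 + 45 + 27 + 13 = 230 non-navy balls altogether.
After those, each further ball must be navy, so 230 + 8 = 238 draws guarantee 8 navy balls.

238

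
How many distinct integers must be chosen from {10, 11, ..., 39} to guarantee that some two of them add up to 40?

21

A set avoiding the sum 40 can contain at most one of each pair {x, 40−x}, plus the 10 elements whose complement lies outside the range or equal to its own complement.
The integers 20, …, 39 (20 of them) are such a set: any two sum to at least 20+21 = 41 > 40.
Any 21st integer completes one of the 10 pairs, so 21 choices force a sum of 40.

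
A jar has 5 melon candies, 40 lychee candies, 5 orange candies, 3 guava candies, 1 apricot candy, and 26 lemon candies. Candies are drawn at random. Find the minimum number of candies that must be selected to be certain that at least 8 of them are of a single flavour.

By the pigeonhole principle, put each drawn candy into a box by flavour. The largest draw with every box below 8 takes min(count, 7) from each flavour; flavours with fewer than 7 contribute all they have.
Σ min(cᵢ, 7) = 5 + 7 + 5 + 3 + 1 + 7 = 28.
Draw number 28 + 1 = 29 must push one box to 8.

29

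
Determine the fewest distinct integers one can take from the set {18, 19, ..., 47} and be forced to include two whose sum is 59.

Group the elements by complementary pair {x, 59−x}: {18,41}, {19,40}, {20,39}, …, giving 12 two-element pairs and 6 integers whose partner 59−x falls outside [18,47].
Pigeonhole: treating each of those 18 groups as a pigeonhole, one can pick one integer per group — 18 integers — with no two summing to 59.
The 19th integer lands in an occupied pair, forcing a sum of 59.

19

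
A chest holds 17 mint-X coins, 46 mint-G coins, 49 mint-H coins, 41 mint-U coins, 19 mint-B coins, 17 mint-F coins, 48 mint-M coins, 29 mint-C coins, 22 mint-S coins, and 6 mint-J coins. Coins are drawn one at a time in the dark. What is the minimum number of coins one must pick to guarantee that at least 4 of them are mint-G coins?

252

In the worst case for collecting mint-G coins, every non-mint-G coin comes out first.
There are 17 + 49 + 41 + 19 + 17 + 48 + 29 + 22 + 6 = 248 non-mint-G coins altogether.
After those, each further coin must be mint-G, so 248 + 4 = 252 draws guarantee 4 mint-G coins.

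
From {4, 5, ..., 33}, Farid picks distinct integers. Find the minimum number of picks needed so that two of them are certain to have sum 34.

18

Group the elements by complementary pair {x, 34−x}: {4,30}, {5,29}, {6,28}, …, giving 13 two-element pairs; the single value 17 (it cannot pair with itself since the integers are distinct); and 3 integers whose partner 34−x falls outside [4,33].
By pigeonhole, treating each of those 17 groups as a pigeonhole, one can pick one integer per group — 17 integers — with no two summing to 34.
The 18th integer lands in an occupied pair, forcing a sum of 34.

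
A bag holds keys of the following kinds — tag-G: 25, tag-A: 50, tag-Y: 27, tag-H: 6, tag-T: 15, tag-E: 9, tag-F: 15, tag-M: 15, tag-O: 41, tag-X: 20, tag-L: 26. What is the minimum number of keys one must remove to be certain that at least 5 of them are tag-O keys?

213

In the worst case for collecting tag-O keys, every non-tag-O key comes out first.
There are 25 + 50 + 27 + 6 + 15 + 9 + 15 + 15 + 20 + 26 = 208 non-tag-O keys altogether.
After those, each further key must be tag-O, so 208 + 5 = 213 draws guarantee 5 tag-O keys.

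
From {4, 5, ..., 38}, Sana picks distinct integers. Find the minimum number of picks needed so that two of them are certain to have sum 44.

Two chosen integers sum to 44 exactly when both halves of some pair {x, 44−x} with 6 ≤ x ≤ 44−x ≤ 38 are chosen — 16 such pairs.
The remaining 3 elements (those with no distinct partner in range) can never complete a 44-sum, so the worst case takes all of them and one from each pair: 3 + 16 = 19.
By pigeonhole, the 20th integer has to be the second member of some pair, so 19 + 1 = 20.

20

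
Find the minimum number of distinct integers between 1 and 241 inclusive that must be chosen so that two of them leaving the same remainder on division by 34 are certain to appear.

35

The 34 residue classes mod 34 are the pigeonholes.
With 34 integers one could put 1 in each residue class and have no class reach 2.
The 35th integer pushes some class to 2, so 34·1 + 1 = 35.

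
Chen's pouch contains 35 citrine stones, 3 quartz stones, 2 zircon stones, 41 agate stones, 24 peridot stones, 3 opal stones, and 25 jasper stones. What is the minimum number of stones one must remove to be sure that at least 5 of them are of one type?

The 7 types are the holes; the stones drawn are the pigeons.
To avoid 5 of any one type, the worst case takes at most 4 of each type, or every stone of a type that has fewer than 4.
That gives 4 + 3 + 2 + 4 + 4 + 3 + 4 = 24 stones with no type reaching 5.
The next stone forces some type to 5, so 24 + 1 = 25.

25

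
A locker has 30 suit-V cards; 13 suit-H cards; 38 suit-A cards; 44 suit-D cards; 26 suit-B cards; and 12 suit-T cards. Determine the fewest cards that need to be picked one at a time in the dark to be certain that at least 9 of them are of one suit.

Put each drawn card into a box by suit. The largest draw with every box below 9 takes min(count, 8) from each suit.
Σ min(cᵢ, 8) = 8 + 8 + 8 + 8 + 8 + 8 = 48.
Draw number 48 + 1 = 49 must push one box to 9.

49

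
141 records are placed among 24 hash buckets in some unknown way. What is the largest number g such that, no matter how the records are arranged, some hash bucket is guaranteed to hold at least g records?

By the pigeonhole principle, the 24 hash buckets are the holes and the 141 records are the pigeons.
If every hash bucket held at most 5 records, the total would be at most 24 × 5 = 120, which is less than 141.
So some hash bucket holds at least ⌈141/24⌉ = 6 records.

6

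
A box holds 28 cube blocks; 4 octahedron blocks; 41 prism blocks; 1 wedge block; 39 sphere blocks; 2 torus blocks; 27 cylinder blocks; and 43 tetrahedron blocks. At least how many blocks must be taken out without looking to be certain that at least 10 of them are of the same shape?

53

An adversary could hand out at most 9 blocks per shape (octahedron, wedge, torus run out sooner): 9 + 4 + 9 + 1 + 9 + 2 + 9 + 9 = 52 blocks and still no shape has 10.
By the pigeonhole principle, one more block lands in a shape already at 9, so 53 draws are enough and 52 are not.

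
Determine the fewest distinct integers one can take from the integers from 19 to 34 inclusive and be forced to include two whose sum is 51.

10

Two chosen integers sum to 51 exactly when both halves of some pair {x, 51−x} with 19 ≤ x ≤ 51−x ≤ 32 are chosen — 7 such pairs.
The remaining 2 elements (those with no distinct partner in range) can never complete a 51-sum, so the worst case takes all of them and one from each pair: 2 + 7 = 9.
By pigeonhole, the 10th integer has to be the second member of some pair, so 9 + 1 = 10.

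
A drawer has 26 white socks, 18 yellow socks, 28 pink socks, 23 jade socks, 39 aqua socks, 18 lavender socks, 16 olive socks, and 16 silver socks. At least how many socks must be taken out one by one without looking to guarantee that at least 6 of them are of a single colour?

The 8 colours are the holes; the socks drawn are the pigeons.
To avoid 6 of any one colour, the worst case takes at most 5 of each colour.
That gives 5 + 5 + 5 + 5 + 5 + 5 + 5 + 5 = 40 socks with no colour reaching 6.
The next sock forces some colour to 6, so 40 + 1 = 41.

41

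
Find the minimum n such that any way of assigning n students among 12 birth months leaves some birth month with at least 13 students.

145

With 144 students one could put exactly 12 in each of the 12 birth months, and no birth month would reach 13.
One more student must land in a birth month that already has 12, giving it 13.
So 12 × 12 + 1 = 145 students are required.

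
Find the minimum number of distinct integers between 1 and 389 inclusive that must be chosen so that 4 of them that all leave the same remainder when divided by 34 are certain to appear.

103

By the pigeonhole principle, the 34 residue classes mod 34 are the pigeonholes.
With 102 integers one could put 3 in each residue class and have no class reach 4.
The 103rd integer pushes some class to 4, so 34·3 + 1 = 103.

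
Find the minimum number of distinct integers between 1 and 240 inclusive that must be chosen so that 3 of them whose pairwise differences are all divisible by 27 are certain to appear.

Integers whose pairwise differences are multiples of 27 are exactly those sharing a remainder mod 27. The 27 residue classes mod 27 are the pigeonholes.
With 54 integers one could put 2 in each residue class and have no class reach 3.
The 55th integer pushes some class to 3, so 27·2 + 1 = 55.

55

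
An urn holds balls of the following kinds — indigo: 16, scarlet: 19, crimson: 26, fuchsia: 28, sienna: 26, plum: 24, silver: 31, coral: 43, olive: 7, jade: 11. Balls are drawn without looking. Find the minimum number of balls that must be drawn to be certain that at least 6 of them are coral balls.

194

In the worst case for collecting coral balls, every non-coral ball comes out first.
There are 16 + 19 + 26 + 28 + 26 + 24 + 31 + 7 + 11 = 188 non-coral balls altogether.
After those, each further ball must be coral, so 188 + 6 = 194 draws guarantee 6 coral balls.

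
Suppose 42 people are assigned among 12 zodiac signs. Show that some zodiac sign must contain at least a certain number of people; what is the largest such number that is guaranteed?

4

By the pigeonhole principle, the 12 zodiac signs are the holes and the 42 people are the pigeons.
If every zodiac sign held at most 3 people, the total would be at most 12 × 3 = 36, which is less than 42.
So some zodiac sign holds at least ⌈42/12⌉ = 4 people.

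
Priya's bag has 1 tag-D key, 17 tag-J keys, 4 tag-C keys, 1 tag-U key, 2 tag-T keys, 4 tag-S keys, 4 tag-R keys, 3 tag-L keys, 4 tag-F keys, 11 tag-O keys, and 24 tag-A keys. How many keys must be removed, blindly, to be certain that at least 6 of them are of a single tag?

Put each drawn key into a box by tag. The largest draw with every box below 6 takes min(count, 5) from each tag; tags with fewer than 5 contribute all they have.
Σ min(cᵢ, 5) = 1 + 5 + 4 + 1 + 2 + 4 + 4 + 3 + 4 + 5 + 5 = 38.
Draw number 38 + 1 = 39 must push one box to 6.

39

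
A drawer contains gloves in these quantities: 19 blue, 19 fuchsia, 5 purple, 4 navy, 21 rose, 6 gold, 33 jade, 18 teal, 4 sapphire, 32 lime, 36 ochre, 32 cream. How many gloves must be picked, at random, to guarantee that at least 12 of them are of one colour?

108

An adversary could hand out at most 11 gloves per colour (4 colours run out sooner): 11 + 11 + 5 + 4 + 11 + 6 + 11 + 11 + 4 + 11 + 11 + 11 = 107 gloves and still no colour has 12.
By the pigeonhole principle, one more glove lands in a colour already at 11, so 108 draws are enough and 107 are not.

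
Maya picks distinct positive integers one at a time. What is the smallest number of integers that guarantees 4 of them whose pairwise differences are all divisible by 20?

61

Integers whose pairwise differences are multiples of 20 are exactly those sharing a remainder mod 20. Pigeonhole: the 20 residue classes mod 20 are the pigeonholes.
With 60 integers one could put 3 in each residue class and have no class reach 4.
The 61st integer pushes some class to 4, so 20·3 + 1 = 61.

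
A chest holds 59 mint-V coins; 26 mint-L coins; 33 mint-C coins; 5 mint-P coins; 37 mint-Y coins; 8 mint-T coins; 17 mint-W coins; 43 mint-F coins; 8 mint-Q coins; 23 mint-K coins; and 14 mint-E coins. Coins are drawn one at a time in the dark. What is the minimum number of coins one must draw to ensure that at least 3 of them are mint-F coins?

233

In the worst case for collecting mint-F coins, every non-mint-F coin comes out first.
There are 59 + 26 + 33 + 5 + 37 + 8 + 17 + 8 + 23 + 14 = 230 non-mint-F coins altogether.
After those, each further coin must be mint-F, so 230 + 3 = 233 draws guarantee 3 mint-F coins.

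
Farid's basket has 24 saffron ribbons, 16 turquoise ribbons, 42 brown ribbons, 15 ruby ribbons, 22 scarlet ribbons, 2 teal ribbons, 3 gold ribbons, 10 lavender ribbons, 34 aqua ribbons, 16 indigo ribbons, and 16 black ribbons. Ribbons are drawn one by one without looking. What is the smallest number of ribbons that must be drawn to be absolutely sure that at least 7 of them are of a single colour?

60

Put each drawn ribbon into a box by colour. The largest draw with every box below 7 takes min(count, 6) from each colour; colours with fewer than 6 contribute all they have.
Σ min(cᵢ, 6) = 6 + 6 + 6 + 6 + 6 + 2 + 3 + 6 + 6 + 6 + 6 = 59.
Draw number 59 + 1 = 60 must push one box to 7.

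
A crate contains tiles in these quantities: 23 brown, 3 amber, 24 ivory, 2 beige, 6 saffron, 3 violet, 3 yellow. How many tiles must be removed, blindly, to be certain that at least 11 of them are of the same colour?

38

Put each drawn tile into a box by colour. The largest draw with every box below 11 takes min(count, 10) from each colour; colours with fewer than 10 contribute all they have.
Σ min(cᵢ, 10) = 10 + 3 + 10 + 2 + 6 + 3 + 3 = 37.
Draw number 37 + 1 = 38 must push one box to 11.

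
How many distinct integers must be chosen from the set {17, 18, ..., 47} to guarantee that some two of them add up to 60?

19

Two chosen integers sum to 60 exactly when both halves of some pair {x, 60−x} with 17 ≤ x ≤ 60−x ≤ 43 are chosen — 13 such pairs.
The remaining 5 elements (those with no distinct partner in range) can never complete a 60-sum, so the worst case takes all of them and one from each pair: 5 + 13 = 18.
The 19th integer has to be the second member of some pair, so 18 + 1 = 19.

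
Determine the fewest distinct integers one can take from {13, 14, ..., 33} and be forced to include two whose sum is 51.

Two chosen integers sum to 51 exactly when both halves of some pair {x, 51−x} with 18 ≤ x ≤ 51−x ≤ 33 are chosen — 8 such pairs.
The remaining 5 elements (those with no distinct partner in range) can never complete a 51-sum, so the worst case takes all of them and one from each pair: 5 + 8 = 13.
The 14th integer has to be the second member of some pair, so 13 + 1 = 14.

14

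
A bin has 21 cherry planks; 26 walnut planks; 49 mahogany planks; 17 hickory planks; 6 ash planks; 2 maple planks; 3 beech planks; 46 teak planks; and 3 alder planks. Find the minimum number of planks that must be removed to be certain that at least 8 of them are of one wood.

50

An adversary could hand out at most 7 planks per wood (4 woods run out sooner): 7 + 7 + 7 + 7 + 6 + 2 + 3 + 7 + 3 = 49 planks and still no wood has 8.
One more plank lands in a wood already at 7, so 50 draws are enough and 49 are not.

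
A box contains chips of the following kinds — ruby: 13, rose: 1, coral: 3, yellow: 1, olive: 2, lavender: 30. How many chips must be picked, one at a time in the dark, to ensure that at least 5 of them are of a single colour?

16

An adversary could hand out at most 4 chips per colour (4 colours run out sooner): 4 + 1 + 3 + 1 + 2 + 4 = 15 chips and still no colour has 5.
One more chip lands in a colour already at 4, so 16 draws are enough and 15 are not.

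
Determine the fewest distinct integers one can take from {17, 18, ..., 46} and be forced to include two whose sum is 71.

20

Group the elements by complementary pair {x, 71−x}: {25,46}, {26,45}, {27,44}, …, giving 11 two-element pairs and 8 integers whose partner 71−x falls outside [17,46].
By the pigeonhole principle, treating each of those 19 groups as a pigeonhole, one can pick one integer per group — 19 integers — with no two summing to 71.
The 20th integer lands in an occupied pair, forcing a sum of 71.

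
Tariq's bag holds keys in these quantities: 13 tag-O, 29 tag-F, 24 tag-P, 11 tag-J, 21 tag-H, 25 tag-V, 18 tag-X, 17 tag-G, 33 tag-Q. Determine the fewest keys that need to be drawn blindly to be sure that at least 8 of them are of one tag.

By the pigeonhole principle, the 9 tags are the holes; the keys drawn are the pigeons.
To avoid 8 of any one tag, the worst case takes at most 7 of each tag.
That gives 7 + 7 + 7 + 7 + 7 + 7 + 7 + 7 + 7 = 63 keys with no tag reaching 8.
The next key forces some tag to 8, so 63 + 1 = 64.

64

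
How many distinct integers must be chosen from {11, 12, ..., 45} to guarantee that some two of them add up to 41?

A set avoiding the sum 41 can contain at most one of each pair {x, 41−x}, plus the 15 elements whose complement lies outside the range.
The integers 21, …, 45 (25 of them) are such a set: any two sum to at least 21+22 = 43 > 41.
Pigeonhole: any 26th integer completes one of the 10 pairs, so 26 choices force a sum of 41.

26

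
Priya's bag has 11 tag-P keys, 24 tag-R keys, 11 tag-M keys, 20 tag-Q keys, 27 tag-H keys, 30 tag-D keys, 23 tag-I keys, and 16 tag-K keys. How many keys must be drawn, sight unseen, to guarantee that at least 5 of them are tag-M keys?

156

In the worst case for collecting tag-M keys, every non-tag-M key comes out first.
There are 11 + 24 + 20 + 27 + 30 + 23 + 16 = 151 non-tag-M keys altogether.
After those, each further key must be tag-M, so 151 + 5 = 156 draws guarantee 5 tag-M keys.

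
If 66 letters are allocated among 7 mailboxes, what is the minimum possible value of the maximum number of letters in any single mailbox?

By pigeonhole, the 7 mailboxes are the holes and the 66 letters are the pigeons.
If every mailbox held at most 9 letters, the total would be at most 7 × 9 = 63, which is less than 66.
So some mailbox holds at least ⌈66/7⌉ = 10 letters.

10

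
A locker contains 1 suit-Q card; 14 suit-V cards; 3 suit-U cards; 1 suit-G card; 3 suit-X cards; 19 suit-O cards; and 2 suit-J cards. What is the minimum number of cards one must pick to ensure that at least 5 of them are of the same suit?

19

An adversary could hand out at most 4 cards per suit (5 suits run out sooner): 1 + 4 + 3 + 1 + 3 + 4 + 2 = 18 cards and still no suit has 5.
By pigeonhole, one more card lands in a suit already at 4, so 19 draws are enough and 18 are not.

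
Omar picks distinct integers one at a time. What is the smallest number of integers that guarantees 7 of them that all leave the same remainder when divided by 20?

121

By the pigeonhole principle, the 20 residue classes mod 20 are the pigeonholes.
With 120 integers one could put 6 in each residue class and have no class reach 7.
The 121st integer pushes some class to 7, so 20·6 + 1 = 121.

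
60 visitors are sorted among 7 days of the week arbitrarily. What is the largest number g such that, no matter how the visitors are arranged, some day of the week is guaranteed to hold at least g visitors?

Pigeonhole: the 7 days of the week are the holes and the 60 visitors are the pigeons.
If every day of the week held at most 8 visitors, the total would be at most 7 × 8 = 56, which is less than 60.
So some day of the week holds at least ⌈60/7⌉ = 9 visitors.

9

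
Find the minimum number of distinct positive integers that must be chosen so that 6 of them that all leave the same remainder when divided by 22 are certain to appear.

111

The 22 residue classes mod 22 are the pigeonholes.
With 110 integers one could put 5 in each residue class and have no class reach 6.
The 111th integer pushes some class to 6, so 22·5 + 1 = 111.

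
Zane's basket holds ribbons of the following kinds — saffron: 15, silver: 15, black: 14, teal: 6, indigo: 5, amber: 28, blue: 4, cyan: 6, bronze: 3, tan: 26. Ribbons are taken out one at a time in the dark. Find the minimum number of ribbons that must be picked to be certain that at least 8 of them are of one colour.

By pigeonhole, the 10 colours are the holes; the ribbons drawn are the pigeons.
To avoid 8 of any one colour, the worst case takes at most 7 of each colour, or every ribbon of a colour that has fewer than 7.
That gives 7 + 7 + 7 + 6 + 5 + 7 + 4 + 6 + 3 + 7 = 59 ribbons with no colour reaching 8.
The next ribbon forces some colour to 8, so 59 + 1 = 60.

60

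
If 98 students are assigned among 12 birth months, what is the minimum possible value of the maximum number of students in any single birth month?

9

Pigeonhole: the 12 birth months are the holes and the 98 students are the pigeons.
If every birth month held at most 8 students, the total would be at most 12 × 8 = 96, which is less than 98.
So some birth month holds at least ⌈98/12⌉ = 9 students.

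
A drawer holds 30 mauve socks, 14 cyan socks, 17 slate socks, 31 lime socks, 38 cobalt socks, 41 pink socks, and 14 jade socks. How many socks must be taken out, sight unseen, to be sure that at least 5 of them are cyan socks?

In the worst case for collecting cyan socks, every non-cyan sock comes out first.
There are 30 + 17 + 31 + 38 + 41 + 14 = 171 non-cyan socks altogether.
After those, each further sock must be cyan, so 171 + 5 = 176 draws guarantee 5 cyan socks.

176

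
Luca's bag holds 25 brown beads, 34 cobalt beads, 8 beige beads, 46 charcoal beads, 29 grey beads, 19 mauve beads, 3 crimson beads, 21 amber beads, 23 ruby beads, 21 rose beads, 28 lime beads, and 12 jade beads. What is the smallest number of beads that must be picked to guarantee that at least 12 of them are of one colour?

122

Put each drawn bead into a box by colour. The largest draw with every box below 12 takes min(count, 11) from each colour; colours with fewer than 11 contribute all they have.
Σ min(cᵢ, 11) = 11 + 11 + 8 + 11 + 11 + 11 + 3 + 11 + 11 + 11 + 11 + 11 = 121.
Draw number 121 + 1 = 122 must push one box to 12.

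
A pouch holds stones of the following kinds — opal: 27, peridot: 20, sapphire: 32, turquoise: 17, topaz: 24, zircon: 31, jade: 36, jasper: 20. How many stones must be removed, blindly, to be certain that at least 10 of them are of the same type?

73

Put each drawn stone into a box by type. The largest draw with every box below 10 takes min(count, 9) from each type.
Σ min(cᵢ, 9) = 9 + 9 + 9 + 9 + 9 + 9 + 9 + 9 = 72.
Draw number 72 + 1 = 73 must push one box to 10.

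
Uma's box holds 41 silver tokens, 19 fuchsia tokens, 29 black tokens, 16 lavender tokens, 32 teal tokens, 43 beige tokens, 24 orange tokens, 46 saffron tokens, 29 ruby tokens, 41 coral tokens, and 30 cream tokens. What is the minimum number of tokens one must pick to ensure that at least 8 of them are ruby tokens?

329

In the worst case for collecting ruby tokens, every non-ruby token comes out first.
There are 41 + 19 + 29 + 16 + 32 + 43 + 24 + 46 + 41 + 30 = 321 non-ruby tokens altogether.
After those, each further token must be ruby, so 321 + 8 = 329 draws guarantee 8 ruby tokens.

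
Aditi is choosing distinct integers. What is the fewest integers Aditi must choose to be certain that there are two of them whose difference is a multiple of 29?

Integers whose pairwise differences are multiples of 29 are exactly those sharing a remainder mod 29. The 29 residue classes mod 29 are the pigeonholes.
With 29 integers one could put 1 in each residue class and have no class reach 2.
The 30th integer pushes some class to 2, so 29·1 + 1 = 30.

30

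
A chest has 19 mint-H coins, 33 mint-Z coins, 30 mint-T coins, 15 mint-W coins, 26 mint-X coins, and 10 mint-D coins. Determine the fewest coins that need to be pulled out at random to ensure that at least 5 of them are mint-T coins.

108

In the worst case for collecting mint-T coins, every non-mint-T coin comes out first.
There are 19 + 33 + 15 + 26 + 10 = 103 non-mint-T coins altogether.
After those, each further coin must be mint-T, so 103 + 5 = 108 draws guarantee 5 mint-T coins.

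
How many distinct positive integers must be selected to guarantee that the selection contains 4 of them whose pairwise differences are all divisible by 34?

Integers whose pairwise differences are multiples of 34 are exactly those sharing a remainder mod 34. Pigeonhole: the 34 residue classes mod 34 are the pigeonholes.
With 102 integers one could put 3 in each residue class and have no class reach 4.
The 103rd integer pushes some class to 4, so 34·3 + 1 = 103.

103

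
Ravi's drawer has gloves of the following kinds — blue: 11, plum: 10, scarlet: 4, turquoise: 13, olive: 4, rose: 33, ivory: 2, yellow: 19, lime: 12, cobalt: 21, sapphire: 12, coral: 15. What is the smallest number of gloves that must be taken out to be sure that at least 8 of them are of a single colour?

74

By pigeonhole, put each drawn glove into a box by colour. The largest draw with every box below 8 takes min(count, 7) from each colour; colours with fewer than 7 contribute all they have.
Σ min(cᵢ, 7) = 7 + 7 + 4 + 7 + 4 + 7 + 2 + 7 + 7 + 7 + 7 + 7 = 73.
Draw number 73 + 1 = 74 must push one box to 8.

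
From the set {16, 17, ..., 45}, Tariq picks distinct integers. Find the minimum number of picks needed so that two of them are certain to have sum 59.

A set avoiding the sum 59 can contain at most one of each pair {x, 59−x}, plus the 2 elements whose complement lies outside the range.
The integers 30, …, 45 (16 of them) are such a set: any two sum to at least 30+31 = 61 > 59.
Pigeonhole: any 17th integer completes one of the 14 pairs, so 17 choices force a sum of 59.

17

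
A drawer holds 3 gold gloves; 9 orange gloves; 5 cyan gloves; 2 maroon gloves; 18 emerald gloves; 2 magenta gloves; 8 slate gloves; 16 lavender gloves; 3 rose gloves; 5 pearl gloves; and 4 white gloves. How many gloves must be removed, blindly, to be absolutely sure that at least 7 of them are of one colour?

An adversary could hand out at most 6 gloves per colour (7 colours run out sooner): 3 + 6 + 5 + 2 + 6 + 2 + 6 + 6 + 3 + 5 + 4 = 48 gloves and still no colour has 7.
By pigeonhole, one more glove lands in a colour already at 6, so 49 draws are enough and 48 are not.

49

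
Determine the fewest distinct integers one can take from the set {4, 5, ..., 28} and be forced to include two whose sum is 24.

18

A set avoiding the sum 24 can contain at most one of each pair {x, 24−x}, plus the 9 elements whose complement lies outside the range or equal to its own complement.
The integers 12, …, 28 (17 of them) are such a set: any two sum to at least 12+13 = 25 > 24.
Any 18th integer completes one of the 8 pairs, so 18 choices force a sum of 24.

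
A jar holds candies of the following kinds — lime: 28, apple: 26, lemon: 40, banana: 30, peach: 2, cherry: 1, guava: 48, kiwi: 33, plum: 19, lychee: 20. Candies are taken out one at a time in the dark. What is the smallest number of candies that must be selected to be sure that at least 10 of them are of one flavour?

Pigeonhole: the 10 flavours are the holes; the candies drawn are the pigeons.
To avoid 10 of any one flavour, the worst case takes at most 9 of each flavour, or every candy of a flavour that has fewer than 9.
That gives 9 + 9 + 9 + 9 + 2 + 1 + 9 + 9 + 9 + 9 = 75 candies with no flavour reaching 10.
The next candy forces some flavour to 10, so 75 + 1 = 76.

76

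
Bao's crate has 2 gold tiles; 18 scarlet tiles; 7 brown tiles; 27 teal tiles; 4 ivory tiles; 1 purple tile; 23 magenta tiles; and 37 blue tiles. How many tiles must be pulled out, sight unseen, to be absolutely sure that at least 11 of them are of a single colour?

55

By pigeonhole, put each drawn tile into a box by colour. The largest draw with every box below 11 takes min(count, 10) from each colour; colours with fewer than 10 contribute all they have.
Σ min(cᵢ, 10) = 2 + 10 + 7 + 10 + 4 + 1 + 10 + 10 = 54.
Draw number 54 + 1 = 55 must push one box to 11.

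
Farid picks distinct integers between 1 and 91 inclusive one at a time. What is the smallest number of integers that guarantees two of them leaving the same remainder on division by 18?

19

By the pigeonhole principle, the 18 residue classes mod 18 are the pigeonholes.
With 18 integers one could put 1 in each residue class and have no class reach 2.
The 19th integer pushes some class to 2, so 18·1 + 1 = 19.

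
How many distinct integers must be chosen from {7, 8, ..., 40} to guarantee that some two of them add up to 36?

24

A set avoiding the sum 36 can contain at most one of each pair {x, 36−x}, plus the 12 elements whose complement lies outside the range or equal to its own complement.
The integers 18, …, 40 (23 of them) are such a set: any two sum to at least 18+19 = 37 > 36.
By pigeonhole, any 24th integer completes one of the 11 pairs, so 24 choices force a sum of 36.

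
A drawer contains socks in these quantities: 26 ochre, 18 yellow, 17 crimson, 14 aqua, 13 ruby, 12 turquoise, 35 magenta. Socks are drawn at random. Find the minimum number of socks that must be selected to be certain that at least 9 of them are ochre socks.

118

In the worst case for collecting ochre socks, every non-ochre sock comes out first.
There are 18 + 17 + 14 + 13 + 12 + 35 = 109 non-ochre socks altogether.
After those, each further sock must be ochre, so 109 + 9 = 118 draws guarantee 9 ochre socks.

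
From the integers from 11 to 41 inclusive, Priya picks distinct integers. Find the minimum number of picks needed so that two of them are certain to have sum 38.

24

Group the elements by complementary pair {x, 38−x}: {11,27}, {12,26}, {13,25}, …, giving 8 two-element pairs, the single value 19 (it cannot pair with itself since the integers are distinct), and 14 integers whose partner 38−x falls outside [11,41].
By the pigeonhole principle, treating each of those 23 groups as a pigeonhole, one can pick one integer per group — 23 integers — with no two summing to 38.
The 24th integer lands in an occupied pair, forcing a sum of 38.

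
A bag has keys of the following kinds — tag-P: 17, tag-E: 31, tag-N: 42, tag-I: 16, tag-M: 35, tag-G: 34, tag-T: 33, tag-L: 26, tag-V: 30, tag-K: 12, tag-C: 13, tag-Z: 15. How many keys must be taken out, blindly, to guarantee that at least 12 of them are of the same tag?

By pigeonhole, the 12 tags are the holes; the keys drawn are the pigeons.
To avoid 12 of any one tag, the worst case takes at most 11 of each tag.
That gives 11 + 11 + 11 + 11 + 11 + 11 + 11 + 11 + 11 + 11 + 11 + 11 = 132 keys with no tag reaching 12.
The next key forces some tag to 12, so 132 + 1 = 133.

133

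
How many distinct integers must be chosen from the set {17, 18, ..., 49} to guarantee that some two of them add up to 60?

Two chosen integers sum to 60 exactly when both halves of some pair {x, 60−x} with 17 ≤ x ≤ 60−x ≤ 43 are chosen — 13 such pairs.
The remaining 7 elements (those with no distinct partner in range) can never complete a 60-sum, so the worst case takes all of them and one from each pair: 7 + 13 = 20.
The 21st integer has to be the second member of some pair, so 20 + 1 = 21.

21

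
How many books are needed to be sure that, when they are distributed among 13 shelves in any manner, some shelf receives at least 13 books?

157

With 156 books one could put exactly 12 in each of the 13 shelves, and no shelf would reach 13.
One more book must land in a shelf that already has 12, giving it 13.
So 13 × 12 + 1 = 157 books are required.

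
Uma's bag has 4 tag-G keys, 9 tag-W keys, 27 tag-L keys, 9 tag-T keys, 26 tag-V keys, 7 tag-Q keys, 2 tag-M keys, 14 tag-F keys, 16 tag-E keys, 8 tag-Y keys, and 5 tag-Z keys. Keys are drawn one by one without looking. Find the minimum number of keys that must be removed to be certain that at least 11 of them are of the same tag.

An adversary could hand out at most 10 keys per tag (7 tags run out sooner): 4 + 9 + 10 + 9 + 10 + 7 + 2 + 10 + 10 + 8 + 5 = 84 keys and still no tag has 11.
One more key lands in a tag already at 10, so 85 draws are enough and 84 are not.

85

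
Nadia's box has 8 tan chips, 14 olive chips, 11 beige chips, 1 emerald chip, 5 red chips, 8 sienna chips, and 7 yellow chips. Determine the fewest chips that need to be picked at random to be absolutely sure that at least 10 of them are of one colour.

Pigeonhole: put each drawn chip into a box by colour. The largest draw with every box below 10 takes min(count, 9) from each colour; colours with fewer than 9 contribute all they have.
Σ min(cᵢ, 9) = 8 + 9 + 9 + 1 + 5 + 8 + 7 = 47.
Draw number 47 + 1 = 48 must push one box to 10.

48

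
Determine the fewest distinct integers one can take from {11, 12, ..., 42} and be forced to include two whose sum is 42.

Group the elements by complementary pair {x, 42−x}: {11,31}, {12,30}, {13,29}, …, giving 10 two-element pairs, the single value 21 (it cannot pair with itself since the integers are distinct), and 11 integers whose partner 42−x falls outside [11,42].
Treating each of those 22 groups as a pigeonhole, one can pick one integer per group — 22 integers — with no two summing to 42.
The 23rd integer lands in an occupied pair, forcing a sum of 42.

23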